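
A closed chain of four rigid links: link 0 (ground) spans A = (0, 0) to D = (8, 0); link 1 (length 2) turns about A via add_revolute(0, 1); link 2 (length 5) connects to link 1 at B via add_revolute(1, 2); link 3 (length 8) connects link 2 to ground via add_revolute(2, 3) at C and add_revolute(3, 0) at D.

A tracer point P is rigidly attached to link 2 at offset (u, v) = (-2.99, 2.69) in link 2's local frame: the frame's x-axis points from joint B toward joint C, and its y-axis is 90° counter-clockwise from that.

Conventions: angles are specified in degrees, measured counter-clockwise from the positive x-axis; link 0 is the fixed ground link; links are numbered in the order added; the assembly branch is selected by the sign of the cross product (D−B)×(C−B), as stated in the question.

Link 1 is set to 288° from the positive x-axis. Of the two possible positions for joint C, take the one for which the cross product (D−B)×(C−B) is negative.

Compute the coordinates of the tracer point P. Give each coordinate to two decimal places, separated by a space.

A=(0,0), D=(8.00,0)
B = A + 2.00·(cos288°, sin288°) = (0.6180, -1.9021)
|BD| = 7.6231
circle(B,5.00) ∩ circle(D,8.00): a=1.2535, h=4.8403
  candidates: C₊=(0.6242,3.0979) cross=36.898; C₋=(3.0397,-6.2766) cross=-36.898
  branch - wants cross < 0 → take C=(3.0397,-6.2766) (cross=-36.898)
ex = (C−B)/|BC| = (0.4843,-0.8749); ey = (0.8749,0.4843)
P = B + -2.99·ex + 2.69·ey = (1.5233,2.0166)

1.52 2.02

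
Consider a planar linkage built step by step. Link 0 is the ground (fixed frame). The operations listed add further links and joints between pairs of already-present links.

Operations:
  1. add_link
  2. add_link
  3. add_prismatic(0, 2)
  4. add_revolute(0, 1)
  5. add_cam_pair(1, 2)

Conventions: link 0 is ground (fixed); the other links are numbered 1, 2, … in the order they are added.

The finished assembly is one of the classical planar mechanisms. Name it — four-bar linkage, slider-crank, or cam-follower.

links: 3 (incl. ground); joints: 1 revolute, 1 prismatic, 1 higher (cam) pair, forming one closed loop
3 links, revolute + prismatic + higher pair in one loop → cam-follower

cam-follower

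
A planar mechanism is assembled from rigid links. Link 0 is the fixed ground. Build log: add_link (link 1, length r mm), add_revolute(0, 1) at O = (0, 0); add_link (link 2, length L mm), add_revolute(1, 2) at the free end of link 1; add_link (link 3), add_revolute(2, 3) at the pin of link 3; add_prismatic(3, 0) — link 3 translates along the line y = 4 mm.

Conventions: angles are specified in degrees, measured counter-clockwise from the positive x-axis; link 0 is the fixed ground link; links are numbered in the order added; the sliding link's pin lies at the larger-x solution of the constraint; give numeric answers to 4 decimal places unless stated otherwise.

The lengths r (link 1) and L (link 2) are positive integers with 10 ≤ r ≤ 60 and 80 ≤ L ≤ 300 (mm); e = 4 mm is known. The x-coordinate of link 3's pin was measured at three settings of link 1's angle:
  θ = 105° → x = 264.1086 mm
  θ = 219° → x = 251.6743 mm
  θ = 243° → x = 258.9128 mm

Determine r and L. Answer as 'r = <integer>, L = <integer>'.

constraint per measurement: (x − r cos θ)² + (r sin θ − e)² = L²
subtracting the θ₁ and θ₂ equations cancels the r² and L² terms:
r = (x₁² − x₂²) / (2[(x₁cos θ₁ + e sin θ₁) − (x₂cos θ₂ + e sin θ₂)]) = 24.0000 → r = 24
L² = (x₁ − r cos θ₁)² + (r sin θ₁ − e)² = 73440.9989 → L = 271.0000 → L = 271
check at θ₃=243°: x = 258.9128 (printed 258.9128) ✓

r = 24, L = 271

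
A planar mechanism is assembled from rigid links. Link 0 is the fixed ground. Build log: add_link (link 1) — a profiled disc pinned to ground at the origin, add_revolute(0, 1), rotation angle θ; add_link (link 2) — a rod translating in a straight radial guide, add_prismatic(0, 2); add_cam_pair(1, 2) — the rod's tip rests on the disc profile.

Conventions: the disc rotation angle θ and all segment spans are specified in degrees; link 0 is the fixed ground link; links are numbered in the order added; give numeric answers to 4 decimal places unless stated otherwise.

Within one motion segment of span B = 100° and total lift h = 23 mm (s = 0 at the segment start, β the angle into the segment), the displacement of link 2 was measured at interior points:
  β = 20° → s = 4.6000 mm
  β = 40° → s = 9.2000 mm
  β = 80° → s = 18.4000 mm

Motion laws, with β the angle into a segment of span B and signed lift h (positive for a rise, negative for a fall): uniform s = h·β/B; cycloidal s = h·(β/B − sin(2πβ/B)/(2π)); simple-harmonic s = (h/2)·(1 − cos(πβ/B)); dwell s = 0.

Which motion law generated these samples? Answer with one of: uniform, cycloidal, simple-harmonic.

candidates at β/B = r: uniform s = h·r (linear in β); cycloidal s = h·(r − sin(2πr)/(2π)); simple-harmonic s = (h/2)(1 − cos(πr))
β=20°: printed 4.6000 | uniform 4.6000, cycloidal 1.1186, simple-harmonic 2.1963
β=40°: printed 9.2000 | uniform 9.2000, cycloidal 7.0484, simple-harmonic 7.9463
β=80°: printed 18.4000 | uniform 18.4000, cycloidal 21.8814, simple-harmonic 20.8037
only one law matches every sample → uniform

uniform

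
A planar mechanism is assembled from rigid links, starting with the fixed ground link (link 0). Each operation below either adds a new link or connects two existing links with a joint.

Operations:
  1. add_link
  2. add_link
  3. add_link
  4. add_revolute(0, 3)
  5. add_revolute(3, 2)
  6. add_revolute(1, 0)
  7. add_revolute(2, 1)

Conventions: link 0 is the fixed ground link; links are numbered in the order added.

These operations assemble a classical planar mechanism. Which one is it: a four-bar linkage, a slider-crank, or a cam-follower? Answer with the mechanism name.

links: 4 (incl. ground); joints: 4 revolute, 0 prismatic, 0 higher (cam) pair, forming one closed loop
4 links in a single 4R loop → four-bar linkage

four-bar linkage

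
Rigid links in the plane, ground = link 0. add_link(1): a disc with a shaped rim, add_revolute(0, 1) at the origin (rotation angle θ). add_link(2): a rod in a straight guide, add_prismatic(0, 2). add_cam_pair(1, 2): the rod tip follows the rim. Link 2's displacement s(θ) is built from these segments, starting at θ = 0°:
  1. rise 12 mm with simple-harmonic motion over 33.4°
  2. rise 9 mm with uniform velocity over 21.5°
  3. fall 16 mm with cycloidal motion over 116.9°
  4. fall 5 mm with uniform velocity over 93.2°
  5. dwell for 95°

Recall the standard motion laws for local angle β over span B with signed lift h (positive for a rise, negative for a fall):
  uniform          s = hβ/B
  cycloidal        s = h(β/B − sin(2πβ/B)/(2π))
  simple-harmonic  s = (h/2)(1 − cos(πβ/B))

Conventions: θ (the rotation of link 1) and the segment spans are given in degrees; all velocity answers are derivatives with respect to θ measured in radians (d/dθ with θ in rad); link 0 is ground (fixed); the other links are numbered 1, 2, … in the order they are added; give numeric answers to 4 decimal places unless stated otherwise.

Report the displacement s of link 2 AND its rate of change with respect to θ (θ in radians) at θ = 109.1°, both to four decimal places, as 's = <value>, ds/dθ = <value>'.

segment 1 (0° to 33.4°, simple-harmonic, h = 12) is passed completely: s = 0.0000 + (12) = 12.0000
segment 2 (33.4° to 54.9°, uniform, h = 9) is passed completely: s = 12.0000 + (9) = 21.0000
θ = 109.1° falls in segment 3 (54.9° to 171.8°, cycloidal, h = -16): β = 109.1 − 54.9 = 54.2°, B = 116.9°; Δs = -16·(0.4636 − sin(2π·0.4636)/(2π)) = -6.8417; s = 21.0000 − 6.8417 = 14.1583
velocity in seg [54.9°–171.8°] (cycloidal), θ in radians: β = 54.2° = 0.9460 rad, B = 116.9° = 2.0403 rad; ds/dθ = (h/B)(1 − cos(2πβ/B)) = ((-16)/2.0403)(1 − cos(2π·0.4636)) = -15.480333 mm/rad

s = 14.1583, ds/dθ = -15.4803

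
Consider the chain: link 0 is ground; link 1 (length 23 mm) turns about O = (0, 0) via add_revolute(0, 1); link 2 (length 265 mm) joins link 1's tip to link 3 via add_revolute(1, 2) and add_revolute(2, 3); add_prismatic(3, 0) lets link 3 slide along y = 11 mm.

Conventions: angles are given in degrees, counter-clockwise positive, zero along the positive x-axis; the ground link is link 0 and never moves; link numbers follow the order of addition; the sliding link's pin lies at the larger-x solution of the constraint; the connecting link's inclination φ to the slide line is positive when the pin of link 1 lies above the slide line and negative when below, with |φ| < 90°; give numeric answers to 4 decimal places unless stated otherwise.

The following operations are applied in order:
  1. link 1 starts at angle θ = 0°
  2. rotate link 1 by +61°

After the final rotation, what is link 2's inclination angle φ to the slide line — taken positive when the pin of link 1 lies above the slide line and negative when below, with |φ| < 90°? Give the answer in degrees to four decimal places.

geometry: r = 23 mm, L = 265 mm, e = 11 mm; θ starts at 0°
rotate link 1 by +61°: θ ← 0° +61° = 61°
h = r sin θ − e = 20.116253 − 11 = 9.116253
sin φ = h / L = 9.116253 / 265 = 0.03440096
φ = arcsin(0.03440096) = 1.971419°

1.9714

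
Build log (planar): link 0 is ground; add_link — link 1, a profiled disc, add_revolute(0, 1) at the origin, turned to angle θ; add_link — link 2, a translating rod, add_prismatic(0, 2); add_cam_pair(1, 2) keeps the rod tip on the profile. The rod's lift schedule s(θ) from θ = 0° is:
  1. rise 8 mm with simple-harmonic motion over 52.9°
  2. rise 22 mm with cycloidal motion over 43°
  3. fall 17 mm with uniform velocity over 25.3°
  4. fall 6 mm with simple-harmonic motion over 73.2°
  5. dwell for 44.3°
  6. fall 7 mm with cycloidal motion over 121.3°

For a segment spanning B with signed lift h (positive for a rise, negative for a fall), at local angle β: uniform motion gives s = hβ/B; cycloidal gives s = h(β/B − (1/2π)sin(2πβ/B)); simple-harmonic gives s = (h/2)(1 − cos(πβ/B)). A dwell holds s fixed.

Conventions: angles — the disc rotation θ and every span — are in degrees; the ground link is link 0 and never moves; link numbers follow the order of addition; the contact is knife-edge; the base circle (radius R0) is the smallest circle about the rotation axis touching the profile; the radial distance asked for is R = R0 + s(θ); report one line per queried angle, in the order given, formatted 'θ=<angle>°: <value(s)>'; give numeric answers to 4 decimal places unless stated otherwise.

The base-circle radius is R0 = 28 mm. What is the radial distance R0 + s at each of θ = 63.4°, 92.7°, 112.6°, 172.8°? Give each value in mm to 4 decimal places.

seg 1 [0°–52.9°] simple-harmonic, h=8: full span → s += 8 → s = 8.0000
seg 2 [52.9°–95.9°] cycloidal, h=22: θ=63.4° here. β=10.5, B=43. 22·(0.2442 − sin(2π·0.2442)/(2π)) = 1.8730 → s = 9.8730
seg 2 [52.9°–95.9°] cycloidal, h=22: θ=92.7° here. β=39.8, B=43. 22·(0.9256 − sin(2π·0.9256)/(2π)) = 21.9410 → s = 29.9410
seg 2 [52.9°–95.9°] cycloidal, h=22: full span → s += 22 → s = 30.0000
seg 3 [95.9°–121.2°] uniform, h=-17: θ=112.6° here. β=16.7, B=25.3. -17·16.7/25.3 = -11.2213 → s = 18.7787
seg 3 [95.9°–121.2°] uniform, h=-17: full span → s += -17 → s = 13.0000
seg 4 [121.2°–194.4°] simple-harmonic, h=-6: θ=172.8° here. β=51.6, B=73.2. -6/2·(1 − cos(π·0.7049)) = -4.8006 → s = 8.1994
θ=63.4°: R = R0 + s = 28 + 9.8730 = 37.8730
θ=92.7°: R = R0 + s = 28 + 29.9410 = 57.9410
θ=112.6°: R = R0 + s = 28 + 18.7787 = 46.7787
θ=172.8°: R = R0 + s = 28 + 8.1994 = 36.1994

θ=63.4°: 37.8730
θ=92.7°: 57.9410
θ=112.6°: 46.7787
θ=172.8°: 36.1994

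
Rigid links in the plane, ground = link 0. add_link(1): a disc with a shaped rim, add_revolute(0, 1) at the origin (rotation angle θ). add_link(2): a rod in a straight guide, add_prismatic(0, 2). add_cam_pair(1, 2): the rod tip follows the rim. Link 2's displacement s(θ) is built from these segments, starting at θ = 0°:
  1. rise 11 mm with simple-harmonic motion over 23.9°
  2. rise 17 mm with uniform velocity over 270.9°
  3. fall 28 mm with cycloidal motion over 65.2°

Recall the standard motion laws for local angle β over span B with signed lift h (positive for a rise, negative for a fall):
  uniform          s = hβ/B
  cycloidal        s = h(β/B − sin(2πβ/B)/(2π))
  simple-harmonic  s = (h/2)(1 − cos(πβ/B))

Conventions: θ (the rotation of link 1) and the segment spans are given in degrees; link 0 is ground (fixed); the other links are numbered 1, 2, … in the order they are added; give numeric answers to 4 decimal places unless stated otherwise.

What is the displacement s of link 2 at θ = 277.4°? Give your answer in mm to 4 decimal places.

segment 1 (0° to 23.9°, simple-harmonic, h = 11) is passed completely: s = 0.0000 + (11) = 11.0000
θ = 277.4° falls in segment 2 (23.9° to 294.8°, uniform, h = 17): β = 277.4 − 23.9 = 253.5°, B = 270.9°; Δs = 17·253.5/270.9 = 15.9081; s = 11.0000 + 15.9081 = 26.9081

26.9081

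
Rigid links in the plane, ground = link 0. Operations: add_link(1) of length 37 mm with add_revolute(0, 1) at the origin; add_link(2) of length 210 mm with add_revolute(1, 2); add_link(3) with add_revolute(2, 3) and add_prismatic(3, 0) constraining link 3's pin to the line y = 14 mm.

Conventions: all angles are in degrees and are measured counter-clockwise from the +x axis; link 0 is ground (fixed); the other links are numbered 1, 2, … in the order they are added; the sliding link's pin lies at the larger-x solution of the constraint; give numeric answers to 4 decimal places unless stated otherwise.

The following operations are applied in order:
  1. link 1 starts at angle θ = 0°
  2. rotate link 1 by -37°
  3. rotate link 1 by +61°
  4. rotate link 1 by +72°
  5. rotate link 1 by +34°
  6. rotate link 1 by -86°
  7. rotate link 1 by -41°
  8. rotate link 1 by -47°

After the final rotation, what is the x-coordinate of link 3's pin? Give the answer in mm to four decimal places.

geometry: r = 37 mm, L = 210 mm, e = 14 mm; θ starts at 0°
rotate link 1 by -37°: θ ← 0° -37° = -37°
rotate link 1 by +61°: θ ← -37° +61° = 24°
rotate link 1 by +72°: θ ← 24° +72° = 96°
rotate link 1 by +34°: θ ← 96° +34° = 130°
rotate link 1 by -86°: θ ← 130° -86° = 44°
rotate link 1 by -41°: θ ← 44° -41° = 3°
rotate link 1 by -47°: θ ← 3° -47° = -44°
crank pin P = (r cos θ, r sin θ) = (26.615573, -25.702360)
h = r sin θ − e = -25.702360 − 14 = -39.702360
x = r cos θ + √(L² − h²) = 26.615573 + 206.212809 = 232.828382

232.8284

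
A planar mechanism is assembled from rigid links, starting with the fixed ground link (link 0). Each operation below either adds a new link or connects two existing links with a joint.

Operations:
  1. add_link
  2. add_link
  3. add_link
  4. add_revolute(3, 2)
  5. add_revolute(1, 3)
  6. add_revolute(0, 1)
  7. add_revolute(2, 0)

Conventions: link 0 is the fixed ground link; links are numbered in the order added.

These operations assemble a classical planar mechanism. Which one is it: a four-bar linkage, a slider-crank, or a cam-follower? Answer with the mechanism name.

links: 4 (incl. ground); joints: 4 revolute, 0 prismatic, 0 higher (cam) pair, forming one closed loop
4 links in a single 4R loop → four-bar linkage

four-bar linkage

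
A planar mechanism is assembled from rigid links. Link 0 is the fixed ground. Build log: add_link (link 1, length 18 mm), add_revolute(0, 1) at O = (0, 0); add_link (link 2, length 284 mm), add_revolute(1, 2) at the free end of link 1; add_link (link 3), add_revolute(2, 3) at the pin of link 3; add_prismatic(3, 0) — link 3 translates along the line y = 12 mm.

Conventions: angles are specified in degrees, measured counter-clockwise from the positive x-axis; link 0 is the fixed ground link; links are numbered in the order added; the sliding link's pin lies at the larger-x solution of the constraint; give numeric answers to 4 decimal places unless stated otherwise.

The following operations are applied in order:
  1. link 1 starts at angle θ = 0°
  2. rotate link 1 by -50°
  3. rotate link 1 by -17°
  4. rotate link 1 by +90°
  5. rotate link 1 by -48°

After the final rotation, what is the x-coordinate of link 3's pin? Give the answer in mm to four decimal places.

geometry: r = 18 mm, L = 284 mm, e = 12 mm; θ starts at 0°
rotate link 1 by -50°: θ ← 0° -50° = -50°
rotate link 1 by -17°: θ ← -50° -17° = -67°
rotate link 1 by +90°: θ ← -67° +90° = 23°
rotate link 1 by -48°: θ ← 23° -48° = -25°
crank pin P = (r cos θ, r sin θ) = (16.313540, -7.607129)
h = r sin θ − e = -7.607129 − 12 = -19.607129
x = r cos θ + √(L² − h²) = 16.313540 + 283.322361 = 299.635902

299.6359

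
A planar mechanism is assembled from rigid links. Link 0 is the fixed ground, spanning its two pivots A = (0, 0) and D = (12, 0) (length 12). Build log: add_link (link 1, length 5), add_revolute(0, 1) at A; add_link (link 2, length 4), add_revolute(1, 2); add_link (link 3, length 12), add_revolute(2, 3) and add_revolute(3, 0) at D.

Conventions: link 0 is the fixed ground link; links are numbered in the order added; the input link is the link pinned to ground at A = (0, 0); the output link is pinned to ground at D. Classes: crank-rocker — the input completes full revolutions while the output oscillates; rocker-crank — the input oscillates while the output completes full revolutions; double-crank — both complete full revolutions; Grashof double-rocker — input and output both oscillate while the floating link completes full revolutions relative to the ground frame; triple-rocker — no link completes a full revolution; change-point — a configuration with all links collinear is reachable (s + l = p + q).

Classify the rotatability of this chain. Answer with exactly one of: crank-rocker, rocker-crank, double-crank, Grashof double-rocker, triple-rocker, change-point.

lengths: ground=12, input=5, coupler=4, output=12
sorted: s=4 (shortest), l=12 (longest), p+q=17
s + l = 16 vs p + q = 17
s + l < p + q (Grashof) with shortest = coupler link → Grashof double-rocker

Grashof double-rocker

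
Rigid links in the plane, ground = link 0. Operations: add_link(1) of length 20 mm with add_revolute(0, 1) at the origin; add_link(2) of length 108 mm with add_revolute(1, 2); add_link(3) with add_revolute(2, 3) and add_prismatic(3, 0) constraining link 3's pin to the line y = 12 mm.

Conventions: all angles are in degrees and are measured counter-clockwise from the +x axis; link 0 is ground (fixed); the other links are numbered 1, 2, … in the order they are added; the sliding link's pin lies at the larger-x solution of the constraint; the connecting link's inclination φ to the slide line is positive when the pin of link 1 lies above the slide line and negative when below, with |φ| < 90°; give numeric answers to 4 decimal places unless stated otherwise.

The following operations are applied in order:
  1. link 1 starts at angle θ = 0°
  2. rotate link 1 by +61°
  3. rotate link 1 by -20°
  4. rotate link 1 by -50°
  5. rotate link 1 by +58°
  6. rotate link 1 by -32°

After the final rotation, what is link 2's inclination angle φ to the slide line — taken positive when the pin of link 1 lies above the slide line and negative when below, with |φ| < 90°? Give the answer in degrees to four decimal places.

geometry: r = 20 mm, L = 108 mm, e = 12 mm; θ starts at 0°
rotate link 1 by +61°: θ ← 0° +61° = 61°
rotate link 1 by -20°: θ ← 61° -20° = 41°
rotate link 1 by -50°: θ ← 41° -50° = -9°
rotate link 1 by +58°: θ ← -9° +58° = 49°
rotate link 1 by -32°: θ ← 49° -32° = 17°
h = r sin θ − e = 5.847434 − 12 = -6.152566
sin φ = h / L = -6.152566 / 108 = -0.05696820
φ = arcsin(-0.05696820) = -3.265806°

-3.2658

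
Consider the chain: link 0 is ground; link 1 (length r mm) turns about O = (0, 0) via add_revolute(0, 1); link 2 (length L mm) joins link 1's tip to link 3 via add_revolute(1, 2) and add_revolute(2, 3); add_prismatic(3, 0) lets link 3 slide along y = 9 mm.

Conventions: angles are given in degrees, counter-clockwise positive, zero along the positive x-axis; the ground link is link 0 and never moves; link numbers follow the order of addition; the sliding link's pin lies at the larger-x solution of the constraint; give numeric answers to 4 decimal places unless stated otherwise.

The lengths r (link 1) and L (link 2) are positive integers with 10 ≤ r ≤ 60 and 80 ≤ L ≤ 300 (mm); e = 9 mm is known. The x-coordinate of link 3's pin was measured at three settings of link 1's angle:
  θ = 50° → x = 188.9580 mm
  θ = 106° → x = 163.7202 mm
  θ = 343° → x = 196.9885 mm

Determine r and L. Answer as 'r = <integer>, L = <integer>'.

constraint per measurement: (x − r cos θ)² + (r sin θ − e)² = L²
subtracting the θ₁ and θ₂ equations cancels the r² and L² terms:
r = (x₁² − x₂²) / (2[(x₁cos θ₁ + e sin θ₁) − (x₂cos θ₂ + e sin θ₂)]) = 27.0000 → r = 27
L² = (x₁ − r cos θ₁)² + (r sin θ₁ − e)² = 29583.9957 → L = 172.0000 → L = 172
check at θ₃=343°: x = 196.9885 (printed 196.9885) ✓

r = 27, L = 172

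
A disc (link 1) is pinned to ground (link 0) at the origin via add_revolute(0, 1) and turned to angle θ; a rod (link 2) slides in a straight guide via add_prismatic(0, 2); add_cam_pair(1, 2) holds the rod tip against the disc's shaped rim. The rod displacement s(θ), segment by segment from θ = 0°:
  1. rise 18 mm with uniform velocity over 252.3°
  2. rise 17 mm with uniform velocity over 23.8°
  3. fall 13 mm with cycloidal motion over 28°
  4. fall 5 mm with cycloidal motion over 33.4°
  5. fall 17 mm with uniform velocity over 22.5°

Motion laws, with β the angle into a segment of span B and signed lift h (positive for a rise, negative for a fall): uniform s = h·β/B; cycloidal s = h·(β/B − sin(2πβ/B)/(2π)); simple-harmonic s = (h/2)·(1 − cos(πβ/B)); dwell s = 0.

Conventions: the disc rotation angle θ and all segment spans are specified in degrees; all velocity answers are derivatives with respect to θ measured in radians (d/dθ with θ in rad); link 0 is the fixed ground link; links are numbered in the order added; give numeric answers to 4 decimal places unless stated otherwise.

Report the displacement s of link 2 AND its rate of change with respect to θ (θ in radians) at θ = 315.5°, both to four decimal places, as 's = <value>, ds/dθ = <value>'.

segment 1 (0° to 252.3°, uniform, h = 18) is passed completely: s = 0.0000 + (18) = 18.0000
segment 2 (252.3° to 276.1°, uniform, h = 17) is passed completely: s = 18.0000 + (17) = 35.0000
segment 3 (276.1° to 304.1°, cycloidal, h = -13) is passed completely: s = 35.0000 + (-13) = 22.0000
θ = 315.5° falls in segment 4 (304.1° to 337.5°, cycloidal, h = -5): β = 315.5 − 304.1 = 11.4°, B = 33.4°; Δs = -5·(0.3413 − sin(2π·0.3413)/(2π)) = -1.0382; s = 22.0000 − 1.0382 = 20.9618
velocity in seg [304.1°–337.5°] (cycloidal), θ in radians: β = 11.4° = 0.1990 rad, B = 33.4° = 0.5829 rad; ds/dθ = (h/B)(1 − cos(2πβ/B)) = ((-5)/0.5829)(1 − cos(2π·0.3413)) = -13.232898 mm/rad

s = 20.9618, ds/dθ = -13.2329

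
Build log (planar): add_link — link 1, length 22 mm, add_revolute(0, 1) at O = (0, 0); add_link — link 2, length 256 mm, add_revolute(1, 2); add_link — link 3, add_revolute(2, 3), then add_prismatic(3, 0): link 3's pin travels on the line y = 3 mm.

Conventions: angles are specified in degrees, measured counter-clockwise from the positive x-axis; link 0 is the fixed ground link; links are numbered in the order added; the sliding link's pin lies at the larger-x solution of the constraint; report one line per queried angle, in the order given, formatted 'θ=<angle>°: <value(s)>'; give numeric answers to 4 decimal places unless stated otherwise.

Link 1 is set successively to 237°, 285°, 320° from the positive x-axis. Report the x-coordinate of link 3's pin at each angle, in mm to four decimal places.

geometry: r = 22 mm, L = 256 mm, e = 3 mm
θ=237°: crank pin P = (r cos θ, r sin θ) = (-11.982059, -18.450752)
θ=237°: h = r sin θ − e = -18.450752 − 3 = -21.450752
θ=237°: x = r cos θ + √(L² − h²) = -11.982059 + 255.099716 = 243.117657
θ=285°: crank pin P = (r cos θ, r sin θ) = (5.694019, -21.250368)
θ=285°: h = r sin θ − e = -21.250368 − 3 = -24.250368
θ=285°: x = r cos θ + √(L² − h²) = 5.694019 + 254.848817 = 260.542836
θ=320°: crank pin P = (r cos θ, r sin θ) = (16.852978, -14.141327)
θ=320°: h = r sin θ − e = -14.141327 − 3 = -17.141327
θ=320°: x = r cos θ + √(L² − h²) = 16.852978 + 255.425478 = 272.278456

θ=237°: 243.1177
θ=285°: 260.5428
θ=320°: 272.2785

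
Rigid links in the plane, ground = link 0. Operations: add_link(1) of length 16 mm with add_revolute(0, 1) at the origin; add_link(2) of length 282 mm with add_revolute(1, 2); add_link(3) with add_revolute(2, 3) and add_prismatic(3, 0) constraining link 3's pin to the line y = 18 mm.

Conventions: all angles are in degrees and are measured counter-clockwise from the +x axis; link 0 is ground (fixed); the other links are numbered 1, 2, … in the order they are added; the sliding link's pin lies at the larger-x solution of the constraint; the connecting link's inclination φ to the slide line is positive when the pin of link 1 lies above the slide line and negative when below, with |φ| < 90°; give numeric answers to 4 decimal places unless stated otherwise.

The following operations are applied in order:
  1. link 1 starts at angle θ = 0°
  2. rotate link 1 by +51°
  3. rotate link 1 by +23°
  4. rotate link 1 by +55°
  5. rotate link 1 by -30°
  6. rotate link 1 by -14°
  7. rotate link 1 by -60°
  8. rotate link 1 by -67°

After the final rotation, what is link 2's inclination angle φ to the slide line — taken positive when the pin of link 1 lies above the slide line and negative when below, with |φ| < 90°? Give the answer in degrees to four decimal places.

geometry: r = 16 mm, L = 282 mm, e = 18 mm; θ starts at 0°
rotate link 1 by +51°: θ ← 0° +51° = 51°
rotate link 1 by +23°: θ ← 51° +23° = 74°
rotate link 1 by +55°: θ ← 74° +55° = 129°
rotate link 1 by -30°: θ ← 129° -30° = 99°
rotate link 1 by -14°: θ ← 99° -14° = 85°
rotate link 1 by -60°: θ ← 85° -60° = 25°
rotate link 1 by -67°: θ ← 25° -67° = -42°
h = r sin θ − e = -10.706090 − 18 = -28.706090
sin φ = h / L = -28.706090 / 282 = -0.10179464
φ = arcsin(-0.10179464) = -5.842523°

-5.8425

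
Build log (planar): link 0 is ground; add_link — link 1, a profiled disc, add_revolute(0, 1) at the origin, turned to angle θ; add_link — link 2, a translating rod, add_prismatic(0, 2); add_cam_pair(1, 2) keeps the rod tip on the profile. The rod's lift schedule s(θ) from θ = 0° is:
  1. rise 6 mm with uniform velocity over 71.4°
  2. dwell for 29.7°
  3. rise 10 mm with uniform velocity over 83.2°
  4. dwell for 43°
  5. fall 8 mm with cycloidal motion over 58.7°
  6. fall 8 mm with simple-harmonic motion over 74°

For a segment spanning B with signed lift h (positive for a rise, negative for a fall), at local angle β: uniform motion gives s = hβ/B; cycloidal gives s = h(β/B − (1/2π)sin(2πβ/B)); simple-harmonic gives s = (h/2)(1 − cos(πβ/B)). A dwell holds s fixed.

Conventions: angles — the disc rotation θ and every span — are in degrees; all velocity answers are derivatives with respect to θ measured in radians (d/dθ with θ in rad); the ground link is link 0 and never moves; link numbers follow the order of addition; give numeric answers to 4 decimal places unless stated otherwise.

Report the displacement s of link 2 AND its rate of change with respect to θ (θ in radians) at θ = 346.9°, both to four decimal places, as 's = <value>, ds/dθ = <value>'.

seg 1 [0°–71.4°] uniform, h=6: full span → s += 6 → s = 6.0000
seg 2 [71.4°–101.1°] dwell: s stays 6.0000
seg 3 [101.1°–184.3°] uniform, h=10: full span → s += 10 → s = 16.0000
seg 4 [184.3°–227.3°] dwell: s stays 16.0000
seg 5 [227.3°–286°] cycloidal, h=-8: full span → s += -8 → s = 8.0000
seg 6 [286°–360°] simple-harmonic, h=-8: θ=346.9° here. β=60.9, B=74. -8/2·(1 − cos(π·0.8230)) = -7.3972 → s = 0.6028
velocity in seg [286°–360°] (simple-harmonic), θ in radians: β = 60.9° = 1.0629 rad, B = 74° = 1.2915 rad; ds/dθ = (πh/(2B)) sin(πβ/B) = (π·(-8)/(2·1.2915)) sin(π·0.8230) = -5.136496 mm/rad

s = 0.6028, ds/dθ = -5.1365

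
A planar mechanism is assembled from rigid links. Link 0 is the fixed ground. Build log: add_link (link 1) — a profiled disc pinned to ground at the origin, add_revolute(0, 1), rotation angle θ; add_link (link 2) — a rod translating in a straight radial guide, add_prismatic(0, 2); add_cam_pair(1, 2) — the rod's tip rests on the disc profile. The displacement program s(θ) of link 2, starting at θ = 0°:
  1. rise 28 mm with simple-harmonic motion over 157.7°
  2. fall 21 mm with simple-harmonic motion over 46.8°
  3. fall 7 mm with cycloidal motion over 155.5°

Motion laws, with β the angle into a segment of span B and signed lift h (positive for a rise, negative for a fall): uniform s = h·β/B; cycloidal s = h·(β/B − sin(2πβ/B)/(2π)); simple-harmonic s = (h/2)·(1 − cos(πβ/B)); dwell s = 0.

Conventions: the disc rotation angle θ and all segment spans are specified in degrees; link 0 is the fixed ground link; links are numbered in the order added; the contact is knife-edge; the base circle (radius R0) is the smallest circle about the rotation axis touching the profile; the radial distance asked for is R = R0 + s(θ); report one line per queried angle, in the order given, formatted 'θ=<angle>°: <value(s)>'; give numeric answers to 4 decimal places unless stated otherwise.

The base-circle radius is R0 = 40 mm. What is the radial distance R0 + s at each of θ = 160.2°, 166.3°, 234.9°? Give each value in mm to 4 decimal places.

seg 1 [0°–157.7°] simple-harmonic, h=28: full span → s += 28 → s = 28.0000
seg 2 [157.7°–204.5°] simple-harmonic, h=-21: θ=160.2° here. β=2.5, B=46.8. -21/2·(1 − cos(π·0.0534)) = -0.1475 → s = 27.8525
seg 2 [157.7°–204.5°] simple-harmonic, h=-21: θ=166.3° here. β=8.6, B=46.8. -21/2·(1 − cos(π·0.1838)) = -1.7016 → s = 26.2984
seg 2 [157.7°–204.5°] simple-harmonic, h=-21: full span → s += -21 → s = 7.0000
seg 3 [204.5°–360°] cycloidal, h=-7: θ=234.9° here. β=30.4, B=155.5. -7·(0.1955 − sin(2π·0.1955)/(2π)) = -0.3191 → s = 6.6809
θ=160.2°: R = R0 + s = 40 + 27.8525 = 67.8525
θ=166.3°: R = R0 + s = 40 + 26.2984 = 66.2984
θ=234.9°: R = R0 + s = 40 + 6.6809 = 46.6809

θ=160.2°: 67.8525
θ=166.3°: 66.2984
θ=234.9°: 46.6809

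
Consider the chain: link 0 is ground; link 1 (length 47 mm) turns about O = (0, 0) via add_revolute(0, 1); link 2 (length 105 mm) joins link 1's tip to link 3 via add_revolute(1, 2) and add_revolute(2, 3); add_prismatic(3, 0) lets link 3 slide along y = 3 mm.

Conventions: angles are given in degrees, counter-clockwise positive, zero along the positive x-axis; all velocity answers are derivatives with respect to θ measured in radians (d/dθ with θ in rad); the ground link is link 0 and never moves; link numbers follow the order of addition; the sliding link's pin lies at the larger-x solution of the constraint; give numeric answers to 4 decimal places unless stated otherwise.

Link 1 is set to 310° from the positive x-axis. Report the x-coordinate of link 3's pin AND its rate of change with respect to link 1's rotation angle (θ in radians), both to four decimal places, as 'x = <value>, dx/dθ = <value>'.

geometry: r = 47 mm, L = 105 mm, e = 3 mm
crank pin P = (r cos θ, r sin θ) = (30.211018, -36.004089)
h = r sin θ − e = -36.004089 − 3 = -39.004089
x = r cos θ + √(L² − h²) = 30.211018 + 97.486825 = 127.697843
dx/dθ = −r sin θ − h·r cos θ/√(L² − h²) (θ in radians; h = -39.004089) = 48.091396

x = 127.6978, dx/dθ = 48.0914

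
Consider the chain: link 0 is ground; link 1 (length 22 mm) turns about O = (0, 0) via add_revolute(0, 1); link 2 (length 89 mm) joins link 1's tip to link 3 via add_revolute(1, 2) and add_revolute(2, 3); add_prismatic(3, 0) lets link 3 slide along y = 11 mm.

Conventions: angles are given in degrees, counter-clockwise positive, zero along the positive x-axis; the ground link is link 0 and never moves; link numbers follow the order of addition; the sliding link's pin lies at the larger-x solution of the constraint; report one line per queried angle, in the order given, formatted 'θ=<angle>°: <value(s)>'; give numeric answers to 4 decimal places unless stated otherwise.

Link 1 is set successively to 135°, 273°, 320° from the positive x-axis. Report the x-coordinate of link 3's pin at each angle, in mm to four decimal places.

geometry: r = 22 mm, L = 89 mm, e = 11 mm
θ=135°: crank pin P = (r cos θ, r sin θ) = (-15.556349, 15.556349)
θ=135°: h = r sin θ − e = 15.556349 − 11 = 4.556349
θ=135°: x = r cos θ + √(L² − h²) = -15.556349 + 88.883292 = 73.326943
θ=273°: crank pin P = (r cos θ, r sin θ) = (1.151391, -21.969850)
θ=273°: h = r sin θ − e = -21.969850 − 11 = -32.969850
θ=273°: x = r cos θ + √(L² − h²) = 1.151391 + 82.667944 = 83.819335
θ=320°: crank pin P = (r cos θ, r sin θ) = (16.852978, -14.141327)
θ=320°: h = r sin θ − e = -14.141327 − 11 = -25.141327
θ=320°: x = r cos θ + √(L² − h²) = 16.852978 + 85.375135 = 102.228113

θ=135°: 73.3269
θ=273°: 83.8193
θ=320°: 102.2281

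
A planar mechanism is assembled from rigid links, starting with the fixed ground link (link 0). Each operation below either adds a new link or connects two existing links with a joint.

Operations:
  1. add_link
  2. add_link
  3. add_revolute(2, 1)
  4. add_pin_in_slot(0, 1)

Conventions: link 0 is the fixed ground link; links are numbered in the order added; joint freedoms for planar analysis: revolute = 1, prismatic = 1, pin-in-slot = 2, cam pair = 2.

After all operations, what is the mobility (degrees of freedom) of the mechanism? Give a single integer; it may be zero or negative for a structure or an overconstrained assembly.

(L,J1,J2)=(1,0,0); link0 fixed
link1: (2,0,0)
link2: (3,0,0)
R 2-1 [J1]: (3,1,0)
PS 0-1 [J2]: (3,1,1)
Grübler: 3·2 − 2·1 − 1 = 3

M = 3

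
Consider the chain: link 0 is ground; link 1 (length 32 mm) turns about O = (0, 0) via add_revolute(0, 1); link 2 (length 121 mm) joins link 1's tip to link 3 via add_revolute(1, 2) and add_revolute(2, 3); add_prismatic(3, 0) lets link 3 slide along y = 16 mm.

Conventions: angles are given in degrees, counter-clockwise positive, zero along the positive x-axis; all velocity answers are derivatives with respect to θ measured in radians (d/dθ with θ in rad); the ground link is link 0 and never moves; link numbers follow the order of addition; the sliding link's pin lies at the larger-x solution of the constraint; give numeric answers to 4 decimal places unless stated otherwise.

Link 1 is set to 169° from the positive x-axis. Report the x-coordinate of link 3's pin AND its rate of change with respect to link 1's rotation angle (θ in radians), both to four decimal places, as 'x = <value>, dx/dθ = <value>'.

geometry: r = 32 mm, L = 121 mm, e = 16 mm
crank pin P = (r cos θ, r sin θ) = (-31.412070, 6.105888)
h = r sin θ − e = 6.105888 − 16 = -9.894112
x = r cos θ + √(L² − h²) = -31.412070 + 120.594803 = 89.182733
dx/dθ = −r sin θ − h·r cos θ/√(L² − h²) (θ in radians; h = -9.894112) = -8.683068

x = 89.1827, dx/dθ = -8.6831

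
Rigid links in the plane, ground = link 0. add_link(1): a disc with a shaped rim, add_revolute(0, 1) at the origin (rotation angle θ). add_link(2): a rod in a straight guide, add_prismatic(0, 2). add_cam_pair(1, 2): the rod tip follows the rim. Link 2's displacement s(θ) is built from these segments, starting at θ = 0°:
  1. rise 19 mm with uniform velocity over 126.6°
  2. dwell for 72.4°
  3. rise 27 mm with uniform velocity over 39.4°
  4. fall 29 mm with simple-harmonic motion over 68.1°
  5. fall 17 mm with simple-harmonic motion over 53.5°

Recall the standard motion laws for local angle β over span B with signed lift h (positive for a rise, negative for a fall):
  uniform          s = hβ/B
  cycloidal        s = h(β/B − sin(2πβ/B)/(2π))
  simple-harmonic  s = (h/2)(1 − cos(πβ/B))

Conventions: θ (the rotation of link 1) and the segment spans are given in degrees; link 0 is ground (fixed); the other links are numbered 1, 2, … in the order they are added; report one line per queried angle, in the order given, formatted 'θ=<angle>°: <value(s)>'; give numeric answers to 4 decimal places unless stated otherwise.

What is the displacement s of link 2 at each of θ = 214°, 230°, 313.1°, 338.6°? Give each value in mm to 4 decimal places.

segment 1 (0° to 126.6°, uniform, h = 19) is passed completely: s = 0.0000 + (19) = 19.0000
segment 2 (126.6° to 199°, dwell): s unchanged at 19.0000
θ = 214° falls in segment 3 (199° to 238.4°, uniform, h = 27): β = 214 − 199 = 15°, B = 39.4°; Δs = 27·15/39.4 = 10.2792; s = 19.0000 + 10.2792 = 29.2792
θ = 230° falls in segment 3 (199° to 238.4°, uniform, h = 27): β = 230 − 199 = 31°, B = 39.4°; Δs = 27·31/39.4 = 21.2437; s = 19.0000 + 21.2437 = 40.2437
segment 3 (199° to 238.4°, uniform, h = 27) is passed completely: s = 19.0000 + (27) = 46.0000
segment 4 (238.4° to 306.5°, simple-harmonic, h = -29) is passed completely: s = 46.0000 + (-29) = 17.0000
θ = 313.1° falls in segment 5 (306.5° to 360°, simple-harmonic, h = -17): β = 313.1 − 306.5 = 6.6°, B = 53.5°; Δs = -17/2·(1 − cos(π·0.1234)) = -0.6304; s = 17.0000 − 0.6304 = 16.3696
θ = 338.6° falls in segment 5 (306.5° to 360°, simple-harmonic, h = -17): β = 338.6 − 306.5 = 32.1°, B = 53.5°; Δs = -17/2·(1 − cos(π·0.6000)) = -11.1266; s = 17.0000 − 11.1266 = 5.8734

θ=214°: 29.2792
θ=230°: 40.2437
θ=313.1°: 16.3696
θ=338.6°: 5.8734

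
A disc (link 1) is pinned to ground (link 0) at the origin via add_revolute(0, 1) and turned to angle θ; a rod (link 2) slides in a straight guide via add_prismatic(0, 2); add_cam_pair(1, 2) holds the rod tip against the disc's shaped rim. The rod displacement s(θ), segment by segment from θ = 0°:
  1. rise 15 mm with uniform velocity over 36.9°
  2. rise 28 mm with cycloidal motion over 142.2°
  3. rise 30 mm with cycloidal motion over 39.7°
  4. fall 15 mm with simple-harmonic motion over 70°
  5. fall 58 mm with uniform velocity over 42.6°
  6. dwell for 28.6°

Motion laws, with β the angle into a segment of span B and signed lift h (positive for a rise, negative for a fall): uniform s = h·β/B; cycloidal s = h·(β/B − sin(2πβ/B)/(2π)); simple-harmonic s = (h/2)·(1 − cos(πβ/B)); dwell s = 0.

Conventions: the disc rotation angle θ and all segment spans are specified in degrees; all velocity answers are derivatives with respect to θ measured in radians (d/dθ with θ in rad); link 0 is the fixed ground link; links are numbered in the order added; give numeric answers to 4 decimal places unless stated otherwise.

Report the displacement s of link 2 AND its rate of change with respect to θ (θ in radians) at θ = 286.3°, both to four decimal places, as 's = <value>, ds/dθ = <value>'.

segment 1 (0° to 36.9°, uniform, h = 15) is passed completely: s = 0.0000 + (15) = 15.0000
segment 2 (36.9° to 179.1°, cycloidal, h = 28) is passed completely: s = 15.0000 + (28) = 43.0000
segment 3 (179.1° to 218.8°, cycloidal, h = 30) is passed completely: s = 43.0000 + (30) = 73.0000
θ = 286.3° falls in segment 4 (218.8° to 288.8°, simple-harmonic, h = -15): β = 286.3 − 218.8 = 67.5°, B = 70°; Δs = -15/2·(1 − cos(π·0.9643)) = -14.9528; s = 73.0000 − 14.9528 = 58.0472
velocity in seg [218.8°–288.8°] (simple-harmonic), θ in radians: β = 67.5° = 1.1781 rad, B = 70° = 1.2217 rad; ds/dθ = (πh/(2B)) sin(πβ/B) = (π·(-15)/(2·1.2217)) sin(π·0.9643) = -2.159315 mm/rad

s = 58.0472, ds/dθ = -2.1593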